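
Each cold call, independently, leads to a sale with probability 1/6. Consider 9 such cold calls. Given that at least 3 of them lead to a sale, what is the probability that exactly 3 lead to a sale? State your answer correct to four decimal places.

X ~ Binomial(9, 0.166667). Want P(X=3 | X≥3) = P(X=3) / P(X≥3).
P(X=3) = C(9,3)·0.166667^3·0.833333^6 = 0.130238
P(X≥3) = 1 − 0.193807 − 0.348852 − 0.279082 = 0.178260
Ratio = 0.130238 / 0.178260 = 0.730609

0.7306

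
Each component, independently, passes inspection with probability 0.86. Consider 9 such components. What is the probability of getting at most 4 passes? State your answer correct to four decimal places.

0.0041

X ~ Binomial(9, 0.86); P(X ≤ 4) = Σ C(9,k) p^k (1−p)^(9−k) over k:
  k=0: C(9,0)·0.86^0·0.14^9 = 0.000000
  k=1: C(9,1)·0.86^1·0.14^8 = 0.000001
  k=2: C(9,2)·0.86^2·0.14^7 = 0.000028
  k=3: C(9,3)·0.86^3·0.14^6 = 0.000402
  k=4: C(9,4)·0.86^4·0.14^5 = 0.003707
Total = 0.004138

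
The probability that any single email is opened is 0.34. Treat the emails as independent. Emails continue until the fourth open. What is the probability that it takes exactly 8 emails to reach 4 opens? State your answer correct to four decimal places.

Y = trial on which the fourth success occurs; negative binomial, r=4, p=0.34.
P(Y=8) = C(7,3) · p^4 · (1−p)^4
= 35 · 0.013363 · 0.18975 = 0.088748

0.0887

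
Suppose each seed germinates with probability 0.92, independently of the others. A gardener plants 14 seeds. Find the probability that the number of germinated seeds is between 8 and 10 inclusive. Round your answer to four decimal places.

0.0213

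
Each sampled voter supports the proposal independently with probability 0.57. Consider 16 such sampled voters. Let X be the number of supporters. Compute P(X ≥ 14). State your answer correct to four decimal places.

X ~ Binomial(16, 0.57); P(X ≥ 14) = Σ C(16,k) p^k (1−p)^(16−k) over k:
  k=14: C(16,14)·0.57^14·0.43^2 = 0.008479
  k=15: C(16,15)·0.57^15·0.43^1 = 0.001499
  k=16: C(16,16)·0.57^16·0.43^0 = 0.000124
Total = 0.010102

0.0101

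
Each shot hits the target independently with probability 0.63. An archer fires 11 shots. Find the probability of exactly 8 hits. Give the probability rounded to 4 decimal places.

X ~ Binomial(n=11, p=0.63).
P(X=8) = C(11,8) · p^8 · (1−p)^3
= 165 · 0.024816 · 0.050653 = 0.207402

0.2074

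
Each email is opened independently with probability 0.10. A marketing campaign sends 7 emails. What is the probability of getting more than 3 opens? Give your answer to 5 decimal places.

0.00273

X ~ Binomial(7, 0.10); P(X ≥ 4) = Σ C(7,k) p^k (1−p)^(7−k) over k:
  k=4: C(7,4)·0.10^4·0.90^3 = 0.0025515
  k=5: C(7,5)·0.10^5·0.90^2 = 0.0001701
  k=6: C(7,6)·0.10^6·0.90^1 = 0.0000063
  k=7: C(7,7)·0.10^7·0.90^0 = 0.0000001
Total = 0.0027280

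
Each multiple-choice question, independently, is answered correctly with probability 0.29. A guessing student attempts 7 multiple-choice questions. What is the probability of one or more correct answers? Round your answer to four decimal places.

0.9090

P(at least one) = 1 − P(none) = 1 − (1 − 0.29)^7
= 1 − 0.090951 = 0.909049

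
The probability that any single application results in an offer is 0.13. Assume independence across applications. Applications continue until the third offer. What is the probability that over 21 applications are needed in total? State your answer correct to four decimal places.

Needing more than 21 applications ⇔ fewer than 3 successes in the first 21. With X ~ Binomial(21, 0.13), P(Y > 21) = P(X ≤ 2).
  k=0: C(21,0)·0.13^0·0.87^21 = 0.053691
  k=1: C(21,1)·0.13^1·0.87^20 = 0.168480
  k=2: C(21,2)·0.13^2·0.87^19 = 0.251751
P(X ≤ 2) = 0.473922

0.4739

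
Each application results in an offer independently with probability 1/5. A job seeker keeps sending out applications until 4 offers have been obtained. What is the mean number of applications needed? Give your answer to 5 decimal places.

20.00000

Y = total applications until the fourth success; negative binomial with r=4, p=0.20.
E[Y] = r / p = 4 / 0.20 = 20.0000000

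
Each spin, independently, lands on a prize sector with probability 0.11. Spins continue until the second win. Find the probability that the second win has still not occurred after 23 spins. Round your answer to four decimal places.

0.2634

Needing more than 23 spins ⇔ fewer than 2 successes in the first 23. With X ~ Binomial(23, 0.11), P(Y > 23) = P(X ≤ 1).
  k=0: C(23,0)·0.11^0·0.89^23 = 0.068544
  k=1: C(23,1)·0.11^1·0.89^22 = 0.194850
P(X ≤ 1) = 0.263394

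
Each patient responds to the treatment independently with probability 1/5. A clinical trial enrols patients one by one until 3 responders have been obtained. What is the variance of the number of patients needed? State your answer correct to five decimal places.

60.00000

Y = total patients until the third success; negative binomial with r=3, p=0.20.
Var(Y) = r(1−p)/p² = 3·0.80 / 0.20² = 60.0000000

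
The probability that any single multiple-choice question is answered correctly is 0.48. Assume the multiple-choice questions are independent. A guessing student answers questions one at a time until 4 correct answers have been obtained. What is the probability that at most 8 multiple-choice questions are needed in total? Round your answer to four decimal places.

Finishing within 8 multiple-choice questions ⇔ at least 4 successes in the first 8. With X ~ Binomial(8, 0.48), P(Y ≤ 8) = 1 − P(X ≤ 3).
  k=0: C(8,0)·0.48^0·0.52^8 = 0.005346
  k=1: C(8,1)·0.48^1·0.52^7 = 0.039478
  k=2: C(8,2)·0.48^2·0.52^6 = 0.127544
  k=3: C(8,3)·0.48^3·0.52^5 = 0.235466
1 − 0.407834 = 0.592166

0.5922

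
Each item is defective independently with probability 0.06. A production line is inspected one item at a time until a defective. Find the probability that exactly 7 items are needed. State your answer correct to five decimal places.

0.04139

Geometric (trials to first success), p = 0.06.
P(Y = 7) = (1−p)^6 · p = 0.68987 · 0.06 = 0.0413922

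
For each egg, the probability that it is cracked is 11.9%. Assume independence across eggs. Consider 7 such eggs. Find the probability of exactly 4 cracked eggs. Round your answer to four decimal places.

0.0048

X ~ Binomial(n=7, p=0.119).
P(X=4) = C(7,4) · p^4 · (1−p)^3
= 35 · 0.00020053 · 0.6838 = 0.004799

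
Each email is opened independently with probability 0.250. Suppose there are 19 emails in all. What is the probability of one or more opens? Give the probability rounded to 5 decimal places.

0.99577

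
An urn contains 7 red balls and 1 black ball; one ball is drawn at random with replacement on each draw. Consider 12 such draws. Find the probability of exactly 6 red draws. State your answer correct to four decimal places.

0.0016

X ~ Binomial(n=12, p=0.875).
P(X=6) = C(12,6) · p^6 · (1−p)^6
= 924 · 0.4488 · 3.8147e-06 = 0.001582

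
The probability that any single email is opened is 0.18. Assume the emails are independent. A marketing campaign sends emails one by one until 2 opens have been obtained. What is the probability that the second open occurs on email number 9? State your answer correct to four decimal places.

0.0646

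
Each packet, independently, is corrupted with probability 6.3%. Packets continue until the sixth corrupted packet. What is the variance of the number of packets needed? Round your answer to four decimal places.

1416.4777

Y = total packets until the sixth success; negative binomial with r=6, p=0.063.
Var(Y) = r(1−p)/p² = 6·0.937 / 0.063² = 1416.477702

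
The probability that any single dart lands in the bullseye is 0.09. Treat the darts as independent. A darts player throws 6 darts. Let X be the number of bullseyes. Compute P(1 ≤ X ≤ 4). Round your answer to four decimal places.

0.4321

X ~ Binomial(6, 0.09); P(1 ≤ X ≤ 4) = Σ C(6,k) p^k (1−p)^(6−k) over k:
  k=1: C(6,1)·0.09^1·0.91^5 = 0.336977
  k=2: C(6,2)·0.09^2·0.91^4 = 0.083319
  k=3: C(6,3)·0.09^3·0.91^3 = 0.010987
  k=4: C(6,4)·0.09^4·0.91^2 = 0.000815
Total = 0.432098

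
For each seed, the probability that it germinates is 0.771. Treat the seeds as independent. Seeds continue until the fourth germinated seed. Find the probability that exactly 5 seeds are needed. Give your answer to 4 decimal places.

0.3237

Y = trial on which the fourth success occurs; negative binomial, r=4, p=0.771.
P(Y=5) = C(4,3) · p^4 · (1−p)^1
= 4 · 0.35336 · 0.229 = 0.323678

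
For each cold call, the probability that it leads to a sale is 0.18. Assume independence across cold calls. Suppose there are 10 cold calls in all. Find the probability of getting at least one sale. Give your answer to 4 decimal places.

0.8626

P(at least one) = 1 − P(none) = 1 − (1 − 0.18)^10
= 1 − 0.137448 = 0.862552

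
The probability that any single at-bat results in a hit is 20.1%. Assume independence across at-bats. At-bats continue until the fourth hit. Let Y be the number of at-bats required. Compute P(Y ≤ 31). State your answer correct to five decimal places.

Finishing within 31 at-bats ⇔ at least 4 successes in the first 31. With X ~ Binomial(31, 0.201), P(Y ≤ 31) = 1 − P(X ≤ 3).
  k=0: C(31,0)·0.201^0·0.799^31 = 0.0009527
  k=1: C(31,1)·0.201^1·0.799^30 = 0.0074295
  k=2: C(31,2)·0.201^2·0.799^29 = 0.0280351
  k=3: C(31,3)·0.201^3·0.799^28 = 0.0681754
1 − 0.1045927 = 0.8954073

0.89541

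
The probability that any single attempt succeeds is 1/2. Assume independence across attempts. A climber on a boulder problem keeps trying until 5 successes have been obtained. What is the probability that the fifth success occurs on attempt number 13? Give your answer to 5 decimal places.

Y = trial on which the fifth success occurs; negative binomial, r=5, p=0.50.
P(Y=13) = C(12,4) · p^5 · (1−p)^8
= 495 · 0.03125 · 0.0039062 = 0.0604248

0.06042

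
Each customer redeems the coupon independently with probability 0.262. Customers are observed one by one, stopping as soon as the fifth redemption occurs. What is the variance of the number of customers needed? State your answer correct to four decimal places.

Y = total customers until the fifth success; negative binomial with r=5, p=0.262.
Var(Y) = r(1−p)/p² = 5·0.738 / 0.262² = 53.755609

53.7556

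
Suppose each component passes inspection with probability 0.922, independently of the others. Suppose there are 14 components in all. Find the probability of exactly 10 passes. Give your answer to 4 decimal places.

0.0164

X ~ Binomial(n=14, p=0.922).
P(X=10) = C(14,10) · p^10 · (1−p)^4
= 1001 · 0.44392 · 3.7015e-05 = 0.016448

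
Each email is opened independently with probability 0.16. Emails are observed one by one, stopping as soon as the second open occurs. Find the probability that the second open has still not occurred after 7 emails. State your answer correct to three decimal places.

Needing more than 7 emails ⇔ fewer than 2 successes in the first 7. With X ~ Binomial(7, 0.16), P(Y > 7) = P(X ≤ 1).
  k=0: C(7,0)·0.16^0·0.84^7 = 0.29509
  k=1: C(7,1)·0.16^1·0.84^6 = 0.39345
P(X ≤ 1) = 0.68854

0.689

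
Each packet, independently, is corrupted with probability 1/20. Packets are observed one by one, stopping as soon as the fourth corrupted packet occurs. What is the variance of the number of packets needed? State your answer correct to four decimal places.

Y = total packets until the fourth success; negative binomial with r=4, p=0.05.
Var(Y) = r(1−p)/p² = 4·0.95 / 0.05² = 1520.000000

1520.0000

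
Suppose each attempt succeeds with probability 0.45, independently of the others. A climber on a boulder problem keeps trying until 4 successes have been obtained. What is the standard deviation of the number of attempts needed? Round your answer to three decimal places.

3.296

Y = total attempts until the fourth success; negative binomial with r=4, p=0.45.
SD(Y) = √[r(1−p)/p²] = √(10.86420) = 3.29609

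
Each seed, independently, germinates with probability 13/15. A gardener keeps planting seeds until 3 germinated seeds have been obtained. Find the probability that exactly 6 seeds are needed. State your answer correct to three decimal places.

0.015

Y = trial on which the third success occurs; negative binomial, r=3, p=0.866667.
P(Y=6) = C(5,2) · p^3 · (1−p)^3
= 10 · 0.65096 · 0.0023704 = 0.01543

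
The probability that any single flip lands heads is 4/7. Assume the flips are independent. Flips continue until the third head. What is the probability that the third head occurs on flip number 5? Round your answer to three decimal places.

0.206

Y = trial on which the third success occurs; negative binomial, r=3, p=0.571429.
P(Y=5) = C(4,2) · p^3 · (1−p)^2
= 6 · 0.18659 · 0.18367 = 0.20563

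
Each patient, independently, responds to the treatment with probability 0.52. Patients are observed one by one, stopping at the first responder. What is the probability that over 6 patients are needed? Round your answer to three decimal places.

Y = number of patients to the first success; geometric, p = 0.52.
P(Y > 6) = P(first 6 all fail) = (1−p)^6 = 0.01223

0.012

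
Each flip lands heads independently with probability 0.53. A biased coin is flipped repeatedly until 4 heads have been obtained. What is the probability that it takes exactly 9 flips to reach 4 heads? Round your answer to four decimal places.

0.1013

Y = trial on which the fourth success occurs; negative binomial, r=4, p=0.53.
P(Y=9) = C(8,3) · p^4 · (1−p)^5
= 56 · 0.078905 · 0.022935 = 0.101340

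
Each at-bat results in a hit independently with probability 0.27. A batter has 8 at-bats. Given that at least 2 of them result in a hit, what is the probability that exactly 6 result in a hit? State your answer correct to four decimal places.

0.0085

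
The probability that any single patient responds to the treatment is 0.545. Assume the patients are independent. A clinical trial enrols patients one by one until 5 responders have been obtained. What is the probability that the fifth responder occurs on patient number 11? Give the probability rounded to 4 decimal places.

0.0896

Y = trial on which the fifth success occurs; negative binomial, r=5, p=0.545.
P(Y=11) = C(10,4) · p^5 · (1−p)^6
= 210 · 0.048082 · 0.008873 = 0.089592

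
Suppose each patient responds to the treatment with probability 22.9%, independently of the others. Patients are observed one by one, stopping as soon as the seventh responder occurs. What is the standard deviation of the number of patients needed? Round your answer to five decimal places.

Y = total patients until the seventh success; negative binomial with r=7, p=0.229.
SD(Y) = √[r(1−p)/p²] = √(102.9156576) = 10.1447355

10.14474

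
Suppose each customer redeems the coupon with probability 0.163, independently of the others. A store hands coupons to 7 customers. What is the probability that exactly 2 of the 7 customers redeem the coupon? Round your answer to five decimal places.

X ~ Binomial(n=7, p=0.163).
P(X=2) = C(7,2) · p^2 · (1−p)^5
= 21 · 0.026569 · 0.4108 = 0.2292038

0.22920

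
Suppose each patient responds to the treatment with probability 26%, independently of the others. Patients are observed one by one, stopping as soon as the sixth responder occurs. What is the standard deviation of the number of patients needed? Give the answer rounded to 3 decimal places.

8.104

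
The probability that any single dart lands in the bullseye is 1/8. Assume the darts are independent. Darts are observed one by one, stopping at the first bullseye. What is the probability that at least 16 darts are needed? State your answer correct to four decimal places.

Y = number of darts to the first success; geometric, p = 0.125.
P(Y > 15) = P(first 15 all fail) = (1−p)^15 = 0.134934

0.1349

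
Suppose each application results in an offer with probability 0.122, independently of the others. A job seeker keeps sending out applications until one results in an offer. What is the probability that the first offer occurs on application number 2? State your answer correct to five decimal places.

0.10712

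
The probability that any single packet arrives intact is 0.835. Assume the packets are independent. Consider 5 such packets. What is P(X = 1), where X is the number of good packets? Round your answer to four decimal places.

0.0031

X ~ Binomial(n=5, p=0.835).
P(X=1) = C(5,1) · p^1 · (1−p)^4
= 5 · 0.835 · 0.0007412 = 0.003095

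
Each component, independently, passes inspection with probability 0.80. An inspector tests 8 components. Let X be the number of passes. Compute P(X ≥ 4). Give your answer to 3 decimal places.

X ~ Binomial(8, 0.80); P(X ≥ 4) = Σ C(8,k) p^k (1−p)^(8−k) over k:
  k=4: C(8,4)·0.80^4·0.20^4 = 0.04588
  k=5: C(8,5)·0.80^5·0.20^3 = 0.14680
  k=6: C(8,6)·0.80^6·0.20^2 = 0.29360
  k=7: C(8,7)·0.80^7·0.20^1 = 0.33554
  k=8: C(8,8)·0.80^8·0.20^0 = 0.16777
Total = 0.98959

0.990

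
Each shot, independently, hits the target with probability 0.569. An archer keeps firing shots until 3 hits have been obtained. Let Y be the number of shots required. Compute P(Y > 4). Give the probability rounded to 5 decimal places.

0.57758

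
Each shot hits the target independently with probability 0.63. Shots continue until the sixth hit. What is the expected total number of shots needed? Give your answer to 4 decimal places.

9.5238

Y = total shots until the sixth success; negative binomial with r=6, p=0.63.
E[Y] = r / p = 6 / 0.63 = 9.523810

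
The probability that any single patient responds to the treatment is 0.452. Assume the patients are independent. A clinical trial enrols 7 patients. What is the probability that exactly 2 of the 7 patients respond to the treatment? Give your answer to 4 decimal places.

0.2120

X ~ Binomial(n=7, p=0.452).
P(X=2) = C(7,2) · p^2 · (1−p)^5
= 21 · 0.2043 · 0.04942 = 0.212031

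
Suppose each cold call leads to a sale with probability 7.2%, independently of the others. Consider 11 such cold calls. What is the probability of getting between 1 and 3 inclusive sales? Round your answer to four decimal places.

0.5546

X ~ Binomial(11, 0.072); P(1 ≤ X ≤ 3) = Σ C(11,k) p^k (1−p)^(11−k) over k:
  k=1: C(11,1)·0.072^1·0.928^10 = 0.375150
  k=2: C(11,2)·0.072^2·0.928^9 = 0.145532
  k=3: C(11,3)·0.072^3·0.928^8 = 0.033874
Total = 0.554556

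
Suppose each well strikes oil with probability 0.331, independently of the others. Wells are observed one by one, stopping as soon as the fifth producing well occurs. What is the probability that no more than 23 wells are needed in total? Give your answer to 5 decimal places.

0.92087

Finishing within 23 wells ⇔ at least 5 successes in the first 23. With X ~ Binomial(23, 0.331), P(Y ≤ 23) = 1 − P(X ≤ 4).
  k=0: C(23,0)·0.331^0·0.669^23 = 0.0000966
  k=1: C(23,1)·0.331^1·0.669^22 = 0.0010988
  k=2: C(23,2)·0.331^2·0.669^21 = 0.0059803
  k=3: C(23,3)·0.331^3·0.669^20 = 0.0207121
  k=4: C(23,4)·0.331^4·0.669^19 = 0.0512385
1 − 0.0791264 = 0.9208736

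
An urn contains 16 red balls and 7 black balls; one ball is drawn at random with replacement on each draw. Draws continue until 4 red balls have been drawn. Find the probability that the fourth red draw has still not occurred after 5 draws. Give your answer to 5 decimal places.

0.48071

Needing more than 5 draws ⇔ fewer than 4 successes in the first 5. With X ~ Binomial(5, 0.695652), P(Y > 5) = P(X ≤ 3).
  k=0: C(5,0)·0.695652^0·0.304348^5 = 0.0026113
  k=1: C(5,1)·0.695652^1·0.304348^4 = 0.0298430
  k=2: C(5,2)·0.695652^2·0.304348^3 = 0.1364253
  k=3: C(5,3)·0.695652^3·0.304348^2 = 0.3118292
P(X ≤ 3) = 0.4807088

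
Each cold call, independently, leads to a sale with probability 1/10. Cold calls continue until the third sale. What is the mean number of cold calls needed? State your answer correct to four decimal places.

30.0000

Y = total cold calls until the third success; negative binomial with r=3, p=0.10.
E[Y] = r / p = 3 / 0.10 = 30.000000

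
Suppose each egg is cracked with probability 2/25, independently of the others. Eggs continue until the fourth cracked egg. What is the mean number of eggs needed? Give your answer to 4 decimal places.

Y = total eggs until the fourth success; negative binomial with r=4, p=0.08.
E[Y] = r / p = 4 / 0.08 = 50.000000

50.0000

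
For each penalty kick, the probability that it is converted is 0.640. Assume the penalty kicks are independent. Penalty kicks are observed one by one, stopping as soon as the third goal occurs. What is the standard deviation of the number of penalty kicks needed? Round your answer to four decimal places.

Y = total penalty kicks until the third success; negative binomial with r=3, p=0.64.
SD(Y) = √[r(1−p)/p²] = √(2.636719) = 1.623798

1.6238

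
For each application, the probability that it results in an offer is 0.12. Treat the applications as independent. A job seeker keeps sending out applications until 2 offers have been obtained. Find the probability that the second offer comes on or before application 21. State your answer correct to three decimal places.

0.736

Finishing within 21 applications ⇔ at least 2 successes in the first 21. With X ~ Binomial(21, 0.12), P(Y ≤ 21) = 1 − P(X ≤ 1).
  k=0: C(21,0)·0.12^0·0.88^21 = 0.06826
  k=1: C(21,1)·0.12^1·0.88^20 = 0.19546
1 − 0.26371 = 0.73629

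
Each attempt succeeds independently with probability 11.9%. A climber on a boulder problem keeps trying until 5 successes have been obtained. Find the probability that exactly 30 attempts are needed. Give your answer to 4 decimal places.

0.0239

Y = trial on which the fifth success occurs; negative binomial, r=5, p=0.119.
P(Y=30) = C(29,4) · p^5 · (1−p)^25
= 23751 · 2.3864e-05 · 0.042111 = 0.023868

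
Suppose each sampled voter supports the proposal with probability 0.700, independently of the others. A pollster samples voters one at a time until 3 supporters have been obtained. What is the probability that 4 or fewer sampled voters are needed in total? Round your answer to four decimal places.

Finishing within 4 sampled voters ⇔ at least 3 successes in the first 4. With X ~ Binomial(4, 0.70), P(Y ≤ 4) = 1 − P(X ≤ 2).
  k=0: C(4,0)·0.70^0·0.30^4 = 0.008100
  k=1: C(4,1)·0.70^1·0.30^3 = 0.075600
  k=2: C(4,2)·0.70^2·0.30^2 = 0.264600
1 − 0.348300 = 0.651700

0.6517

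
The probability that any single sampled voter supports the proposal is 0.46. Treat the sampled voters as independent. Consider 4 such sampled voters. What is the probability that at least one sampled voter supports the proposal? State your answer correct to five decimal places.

0.91497

P(at least one) = 1 − P(none) = 1 − (1 − 0.46)^4
= 1 − 0.0850306 = 0.9149694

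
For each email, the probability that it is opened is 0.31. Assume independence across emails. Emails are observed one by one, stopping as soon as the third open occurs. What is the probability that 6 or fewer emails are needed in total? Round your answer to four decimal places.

0.2744

Finishing within 6 emails ⇔ at least 3 successes in the first 6. With X ~ Binomial(6, 0.31), P(Y ≤ 6) = 1 − P(X ≤ 2).
  k=0: C(6,0)·0.31^0·0.69^6 = 0.107918
  k=1: C(6,1)·0.31^1·0.69^5 = 0.290910
  k=2: C(6,2)·0.31^2·0.69^4 = 0.326747
1 − 0.725575 = 0.274425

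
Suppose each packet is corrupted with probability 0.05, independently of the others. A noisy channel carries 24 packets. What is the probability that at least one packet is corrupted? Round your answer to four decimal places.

P(at least one) = 1 − P(none) = 1 − (1 − 0.05)^24
= 1 − 0.291989 = 0.708011

0.7080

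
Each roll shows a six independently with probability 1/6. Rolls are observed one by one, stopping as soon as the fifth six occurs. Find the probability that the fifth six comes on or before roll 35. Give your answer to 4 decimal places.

Finishing within 35 rolls ⇔ at least 5 successes in the first 35. With X ~ Binomial(35, 0.166667), P(Y ≤ 35) = 1 − P(X ≤ 4).
  k=0: C(35,0)·0.166667^0·0.833333^35 = 0.001693
  k=1: C(35,1)·0.166667^1·0.833333^34 = 0.011851
  k=2: C(35,2)·0.166667^2·0.833333^33 = 0.040293
  k=3: C(35,3)·0.166667^3·0.833333^32 = 0.088645
  k=4: C(35,4)·0.166667^4·0.833333^31 = 0.141833
1 − 0.284315 = 0.715685

0.7157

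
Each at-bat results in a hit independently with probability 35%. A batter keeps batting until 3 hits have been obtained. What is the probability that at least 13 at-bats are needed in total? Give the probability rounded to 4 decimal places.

Needing more than 12 at-bats ⇔ fewer than 3 successes in the first 12. With X ~ Binomial(12, 0.35), P(Y > 12) = P(X ≤ 2).
  k=0: C(12,0)·0.35^0·0.65^12 = 0.005688
  k=1: C(12,1)·0.35^1·0.65^11 = 0.036753
  k=2: C(12,2)·0.35^2·0.65^10 = 0.108846
P(X ≤ 2) = 0.151288

0.1513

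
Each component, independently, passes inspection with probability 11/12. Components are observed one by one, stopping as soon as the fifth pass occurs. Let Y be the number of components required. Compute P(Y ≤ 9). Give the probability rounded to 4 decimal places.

Finishing within 9 components ⇔ at least 5 successes in the first 9. With X ~ Binomial(9, 0.916667), P(Y ≤ 9) = 1 − P(X ≤ 4).
  k=0: C(9,0)·0.916667^0·0.083333^9 = 0.000000
  k=1: C(9,1)·0.916667^1·0.083333^8 = 0.000000
  k=2: C(9,2)·0.916667^2·0.083333^7 = 0.000001
  k=3: C(9,3)·0.916667^3·0.083333^6 = 0.000022
  k=4: C(9,4)·0.916667^4·0.083333^5 = 0.000358
1 − 0.000380 = 0.999620

0.9996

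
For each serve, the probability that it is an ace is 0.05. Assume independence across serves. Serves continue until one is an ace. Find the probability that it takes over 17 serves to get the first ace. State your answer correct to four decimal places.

Y = number of serves to the first success; geometric, p = 0.05.
P(Y > 17) = P(first 17 all fail) = (1−p)^17 = 0.418120

0.4181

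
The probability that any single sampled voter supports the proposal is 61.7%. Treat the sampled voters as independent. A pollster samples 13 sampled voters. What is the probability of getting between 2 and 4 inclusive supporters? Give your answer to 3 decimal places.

X ~ Binomial(13, 0.617); P(2 ≤ X ≤ 4) = Σ C(13,k) p^k (1−p)^(13−k) over k:
  k=2: C(13,2)·0.617^2·0.383^11 = 0.00077
  k=3: C(13,3)·0.617^3·0.383^10 = 0.00456
  k=4: C(13,4)·0.617^4·0.383^9 = 0.01838
Total = 0.02371

0.024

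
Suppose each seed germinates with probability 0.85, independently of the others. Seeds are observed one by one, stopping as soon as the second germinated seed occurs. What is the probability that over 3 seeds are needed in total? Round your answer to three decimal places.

0.061

Needing more than 3 seeds ⇔ fewer than 2 successes in the first 3. With X ~ Binomial(3, 0.85), P(Y > 3) = P(X ≤ 1).
  k=0: C(3,0)·0.85^0·0.15^3 = 0.00337
  k=1: C(3,1)·0.85^1·0.15^2 = 0.05738
P(X ≤ 1) = 0.06075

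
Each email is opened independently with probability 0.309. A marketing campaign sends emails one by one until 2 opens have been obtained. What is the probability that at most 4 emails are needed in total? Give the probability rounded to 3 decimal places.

0.364

Finishing within 4 emails ⇔ at least 2 successes in the first 4. With X ~ Binomial(4, 0.309), P(Y ≤ 4) = 1 − P(X ≤ 1).
  k=0: C(4,0)·0.309^0·0.691^4 = 0.22799
  k=1: C(4,1)·0.309^1·0.691^3 = 0.40781
1 − 0.63579 = 0.36421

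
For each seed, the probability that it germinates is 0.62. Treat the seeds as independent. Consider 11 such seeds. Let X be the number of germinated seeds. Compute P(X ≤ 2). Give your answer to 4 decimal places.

X ~ Binomial(11, 0.62); P(X ≤ 2) = Σ C(11,k) p^k (1−p)^(11−k) over k:
  k=0: C(11,0)·0.62^0·0.38^11 = 0.000024
  k=1: C(11,1)·0.62^1·0.38^10 = 0.000428
  k=2: C(11,2)·0.62^2·0.38^9 = 0.003493
Total = 0.003945

0.0039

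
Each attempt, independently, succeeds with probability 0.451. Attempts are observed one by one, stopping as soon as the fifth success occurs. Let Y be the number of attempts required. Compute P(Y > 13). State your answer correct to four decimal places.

0.2257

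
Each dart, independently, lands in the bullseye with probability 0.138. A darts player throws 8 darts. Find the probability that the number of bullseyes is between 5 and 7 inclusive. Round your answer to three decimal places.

X ~ Binomial(8, 0.138); P(5 ≤ X ≤ 7) = Σ C(8,k) p^k (1−p)^(8−k) over k:
  k=5: C(8,5)·0.138^5·0.862^3 = 0.00180
  k=6: C(8,6)·0.138^6·0.862^2 = 0.00014
  k=7: C(8,7)·0.138^7·0.862^1 = 0.00001
Total = 0.00195

0.002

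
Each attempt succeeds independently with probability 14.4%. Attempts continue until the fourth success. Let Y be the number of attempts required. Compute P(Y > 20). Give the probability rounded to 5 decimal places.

0.67673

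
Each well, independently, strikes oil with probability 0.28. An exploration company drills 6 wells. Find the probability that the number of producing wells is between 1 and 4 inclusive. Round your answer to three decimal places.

X ~ Binomial(6, 0.28); P(1 ≤ X ≤ 4) = Σ C(6,k) p^k (1−p)^(6−k) over k:
  k=1: C(6,1)·0.28^1·0.72^5 = 0.32507
  k=2: C(6,2)·0.28^2·0.72^4 = 0.31604
  k=3: C(6,3)·0.28^3·0.72^3 = 0.16387
  k=4: C(6,4)·0.28^4·0.72^2 = 0.04780
Total = 0.85277

0.853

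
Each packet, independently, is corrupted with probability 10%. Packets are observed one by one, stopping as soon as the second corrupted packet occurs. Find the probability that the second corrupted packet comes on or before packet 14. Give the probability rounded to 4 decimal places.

0.4154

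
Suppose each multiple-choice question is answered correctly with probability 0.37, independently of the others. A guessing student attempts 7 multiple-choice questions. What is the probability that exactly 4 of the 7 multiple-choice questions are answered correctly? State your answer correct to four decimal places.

0.1640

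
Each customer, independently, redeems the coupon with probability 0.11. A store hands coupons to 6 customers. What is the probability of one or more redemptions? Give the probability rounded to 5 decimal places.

P(at least one) = 1 − P(none) = 1 − (1 − 0.11)^6
= 1 − 0.4969813 = 0.5030187

0.50302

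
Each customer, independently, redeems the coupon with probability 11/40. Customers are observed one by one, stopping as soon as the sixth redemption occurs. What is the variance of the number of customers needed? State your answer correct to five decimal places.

Y = total customers until the sixth success; negative binomial with r=6, p=0.275.
Var(Y) = r(1−p)/p² = 6·0.725 / 0.275² = 57.5206612

57.52066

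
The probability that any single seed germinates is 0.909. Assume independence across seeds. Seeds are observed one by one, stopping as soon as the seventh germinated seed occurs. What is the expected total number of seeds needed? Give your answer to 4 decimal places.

Y = total seeds until the seventh success; negative binomial with r=7, p=0.909.
E[Y] = r / p = 7 / 0.909 = 7.700770

7.7008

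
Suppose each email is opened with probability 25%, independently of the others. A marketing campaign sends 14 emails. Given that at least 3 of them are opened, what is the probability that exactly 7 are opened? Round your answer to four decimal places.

0.0389

X ~ Binomial(14, 0.25). Want P(X=7 | X≥3) = P(X=7) / P(X≥3).
P(X=7) = C(14,7)·0.25^7·0.75^7 = 0.027961
P(X≥3) = 1 − 0.017818 − 0.083150 − 0.180159 = 0.718872
Ratio = 0.027961 / 0.718872 = 0.038896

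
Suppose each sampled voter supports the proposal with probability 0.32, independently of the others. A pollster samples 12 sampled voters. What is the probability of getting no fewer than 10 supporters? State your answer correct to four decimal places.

0.0004

X ~ Binomial(12, 0.32); P(X ≥ 10) = Σ C(12,k) p^k (1−p)^(12−k) over k:
  k=10: C(12,10)·0.32^10·0.68^2 = 0.000344
  k=11: C(12,11)·0.32^11·0.68^1 = 0.000029
  k=12: C(12,12)·0.32^12·0.68^0 = 0.000001
Total = 0.000374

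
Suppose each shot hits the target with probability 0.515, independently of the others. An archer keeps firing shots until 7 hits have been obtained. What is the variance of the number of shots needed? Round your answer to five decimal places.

Y = total shots until the seventh success; negative binomial with r=7, p=0.515.
Var(Y) = r(1−p)/p² = 7·0.485 / 0.515² = 12.8004524

12.80045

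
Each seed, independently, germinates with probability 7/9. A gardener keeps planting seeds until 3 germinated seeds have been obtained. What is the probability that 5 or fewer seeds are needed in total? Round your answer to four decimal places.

0.9236

Finishing within 5 seeds ⇔ at least 3 successes in the first 5. With X ~ Binomial(5, 0.777778), P(Y ≤ 5) = 1 − P(X ≤ 2).
  k=0: C(5,0)·0.777778^0·0.222222^5 = 0.000542
  k=1: C(5,1)·0.777778^1·0.222222^4 = 0.009484
  k=2: C(5,2)·0.777778^2·0.222222^3 = 0.066386
1 − 0.076411 = 0.923589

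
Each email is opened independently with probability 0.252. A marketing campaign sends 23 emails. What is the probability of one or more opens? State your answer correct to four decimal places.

P(at least one) = 1 − P(none) = 1 − (1 − 0.252)^23
= 1 − 0.001258 = 0.998742

0.9987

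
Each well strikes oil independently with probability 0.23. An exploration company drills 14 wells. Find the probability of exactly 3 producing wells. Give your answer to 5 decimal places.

X ~ Binomial(n=14, p=0.23).
P(X=3) = C(14,3) · p^3 · (1−p)^11
= 364 · 0.012167 · 0.056415 = 0.2498520

0.24985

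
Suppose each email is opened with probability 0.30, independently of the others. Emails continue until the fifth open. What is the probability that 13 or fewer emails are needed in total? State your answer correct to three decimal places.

Finishing within 13 emails ⇔ at least 5 successes in the first 13. With X ~ Binomial(13, 0.30), P(Y ≤ 13) = 1 − P(X ≤ 4).
  k=0: C(13,0)·0.30^0·0.70^13 = 0.00969
  k=1: C(13,1)·0.30^1·0.70^12 = 0.05398
  k=2: C(13,2)·0.30^2·0.70^11 = 0.13881
  k=3: C(13,3)·0.30^3·0.70^10 = 0.21813
  k=4: C(13,4)·0.30^4·0.70^9 = 0.23371
1 − 0.65431 = 0.34569

0.346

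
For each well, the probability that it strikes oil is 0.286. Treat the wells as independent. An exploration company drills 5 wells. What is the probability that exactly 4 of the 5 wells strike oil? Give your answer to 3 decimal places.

0.024

X ~ Binomial(n=5, p=0.286).
P(X=4) = C(5,4) · p^4 · (1−p)^1
= 5 · 0.0066906 · 0.714 = 0.02389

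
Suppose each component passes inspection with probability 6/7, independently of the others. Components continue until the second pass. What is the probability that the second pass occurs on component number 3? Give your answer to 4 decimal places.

Y = trial on which the second success occurs; negative binomial, r=2, p=0.857143.
P(Y=3) = C(2,1) · p^2 · (1−p)^1
= 2 · 0.73469 · 0.14286 = 0.209913

0.2099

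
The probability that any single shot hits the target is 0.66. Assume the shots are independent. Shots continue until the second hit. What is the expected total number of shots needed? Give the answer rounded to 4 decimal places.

3.0303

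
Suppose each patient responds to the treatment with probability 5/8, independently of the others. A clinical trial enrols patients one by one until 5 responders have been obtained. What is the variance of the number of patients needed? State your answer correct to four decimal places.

Y = total patients until the fifth success; negative binomial with r=5, p=0.625.
Var(Y) = r(1−p)/p² = 5·0.375 / 0.625² = 4.800000

4.8000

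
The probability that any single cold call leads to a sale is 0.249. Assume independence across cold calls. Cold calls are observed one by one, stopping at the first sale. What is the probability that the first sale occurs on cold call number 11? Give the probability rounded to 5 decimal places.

0.01421

Geometric (trials to first success), p = 0.249.
P(Y = 11) = (1−p)^10 · p = 0.057069 · 0.249 = 0.0142102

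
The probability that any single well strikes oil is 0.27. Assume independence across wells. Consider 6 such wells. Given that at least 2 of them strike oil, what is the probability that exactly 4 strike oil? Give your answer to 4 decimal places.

0.0828

X ~ Binomial(6, 0.27). Want P(X=4 | X≥2) = P(X=4) / P(X≥2).
P(X=4) = C(6,4)·0.27^4·0.73^2 = 0.042481
P(X≥2) = 1 − 0.151334 − 0.335838 = 0.512828
Ratio = 0.042481 / 0.512828 = 0.082836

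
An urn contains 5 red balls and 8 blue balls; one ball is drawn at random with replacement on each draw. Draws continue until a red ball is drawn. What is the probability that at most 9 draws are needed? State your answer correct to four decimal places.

0.9873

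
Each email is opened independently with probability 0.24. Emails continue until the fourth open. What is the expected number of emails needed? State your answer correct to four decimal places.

16.6667

Y = total emails until the fourth success; negative binomial with r=4, p=0.24.
E[Y] = r / p = 4 / 0.24 = 16.666667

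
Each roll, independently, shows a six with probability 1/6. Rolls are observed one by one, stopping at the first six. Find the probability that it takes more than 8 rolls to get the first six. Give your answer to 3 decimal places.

Y = number of rolls to the first success; geometric, p = 0.166667.
P(Y > 8) = P(first 8 all fail) = (1−p)^8 = 0.23257

0.233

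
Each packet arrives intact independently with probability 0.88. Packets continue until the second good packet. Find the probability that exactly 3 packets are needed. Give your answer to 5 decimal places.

Y = trial on which the second success occurs; negative binomial, r=2, p=0.88.
P(Y=3) = C(2,1) · p^2 · (1−p)^1
= 2 · 0.7744 · 0.12 = 0.1858560

0.18586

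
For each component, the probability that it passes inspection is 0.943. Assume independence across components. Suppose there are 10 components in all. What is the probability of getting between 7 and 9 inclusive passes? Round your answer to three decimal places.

0.442

X ~ Binomial(10, 0.943); P(7 ≤ X ≤ 9) = Σ C(10,k) p^k (1−p)^(10−k) over k:
  k=7: C(10,7)·0.943^7·0.057^3 = 0.01474
  k=8: C(10,8)·0.943^8·0.057^2 = 0.09142
  k=9: C(10,9)·0.943^9·0.057^1 = 0.33611
Total = 0.44227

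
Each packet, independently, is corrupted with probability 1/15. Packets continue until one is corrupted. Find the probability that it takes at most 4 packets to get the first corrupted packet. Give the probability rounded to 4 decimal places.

0.2412

Y = number of packets to the first success; geometric, p = 0.066667.
P(Y ≤ 4) = 1 − (1−p)^4 = 1 − 0.758835 = 0.241165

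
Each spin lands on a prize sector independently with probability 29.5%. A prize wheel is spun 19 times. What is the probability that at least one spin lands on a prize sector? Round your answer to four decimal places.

0.9987

P(at least one) = 1 − P(none) = 1 − (1 − 0.295)^19
= 1 − 0.001305 = 0.998695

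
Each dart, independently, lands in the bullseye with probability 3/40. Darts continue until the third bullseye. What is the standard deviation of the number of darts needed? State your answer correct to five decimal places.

22.21111

Y = total darts until the third success; negative binomial with r=3, p=0.075.
SD(Y) = √[r(1−p)/p²] = √(493.3333333) = 22.2111083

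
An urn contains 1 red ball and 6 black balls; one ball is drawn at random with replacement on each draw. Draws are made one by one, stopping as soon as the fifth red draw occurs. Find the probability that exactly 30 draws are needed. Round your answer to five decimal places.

Y = trial on which the fifth success occurs; negative binomial, r=5, p=0.142857.
P(Y=30) = C(29,4) · p^5 · (1−p)^25
= 23751 · 5.9499e-05 · 0.0212 = 0.0299586

0.02996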